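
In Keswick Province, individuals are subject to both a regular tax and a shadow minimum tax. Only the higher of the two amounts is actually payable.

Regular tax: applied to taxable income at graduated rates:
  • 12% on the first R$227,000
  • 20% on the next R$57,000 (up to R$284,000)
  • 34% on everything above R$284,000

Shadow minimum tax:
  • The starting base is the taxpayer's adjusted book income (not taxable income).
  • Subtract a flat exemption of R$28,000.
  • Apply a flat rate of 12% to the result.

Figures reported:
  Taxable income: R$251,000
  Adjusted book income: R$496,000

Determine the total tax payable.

Shadow minimum tax:
  Base (adjusted book income): R$496,000
  Less exemption R$28,000 → base R$468,000
  R$468,000 × 12% = R$56,160

Regular tax:
  R$227,000 × 12% = R$27,240
  R$24,000 × 20% = R$4,800
  → R$32,040

R$56,160 > R$32,040, so the shadow minimum tax is the binding amount.

R$56,160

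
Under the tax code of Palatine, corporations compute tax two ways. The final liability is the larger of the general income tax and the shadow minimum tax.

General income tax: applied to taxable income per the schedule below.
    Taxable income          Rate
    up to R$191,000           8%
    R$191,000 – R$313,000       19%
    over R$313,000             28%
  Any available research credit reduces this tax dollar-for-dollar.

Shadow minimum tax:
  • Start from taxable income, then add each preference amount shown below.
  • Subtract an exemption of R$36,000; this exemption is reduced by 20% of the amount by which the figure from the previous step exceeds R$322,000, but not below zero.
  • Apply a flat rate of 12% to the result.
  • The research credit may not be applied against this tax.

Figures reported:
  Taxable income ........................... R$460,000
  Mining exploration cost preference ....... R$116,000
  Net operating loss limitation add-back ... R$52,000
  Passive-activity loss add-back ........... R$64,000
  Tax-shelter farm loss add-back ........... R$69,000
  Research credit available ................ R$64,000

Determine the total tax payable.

R$91,320

Shadow minimum tax:
  Adjusted income: R$460,000 + R$116,000 + R$52,000 + R$64,000 + R$69,000 = R$761,000
  Exemption: 20% × (R$761,000 − R$322,000) = R$87,800 ≥ R$36,000, so the exemption is fully phased out
  Base: R$761,000 − R$0 = R$761,000
  R$761,000 × 12% = R$91,320

General income tax:
  R$191,000 × 8% = R$15,280
  R$122,000 × 19% = R$23,180
  R$147,000 × 28% = R$41,160
  → R$79,620
  Less research credit R$64,000 → R$15,620

R$91,320 > R$15,620, so the shadow minimum tax is the binding amount.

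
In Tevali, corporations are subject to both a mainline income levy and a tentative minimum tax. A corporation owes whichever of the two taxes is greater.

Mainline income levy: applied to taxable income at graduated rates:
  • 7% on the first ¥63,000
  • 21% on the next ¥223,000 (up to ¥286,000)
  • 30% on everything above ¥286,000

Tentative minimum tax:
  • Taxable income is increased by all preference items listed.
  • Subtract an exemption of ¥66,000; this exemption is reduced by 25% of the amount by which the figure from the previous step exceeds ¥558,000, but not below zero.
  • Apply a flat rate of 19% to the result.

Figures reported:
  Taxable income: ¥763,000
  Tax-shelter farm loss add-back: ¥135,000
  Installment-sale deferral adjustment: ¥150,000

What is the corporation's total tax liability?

Tentative minimum tax:
  Adjusted income: ¥763,000 + ¥135,000 + ¥150,000 = ¥1,048,000
  Exemption: 25% × (¥1,048,000 − ¥558,000) = ¥122,500 ≥ ¥66,000, so the exemption is fully phased out
  Base: ¥1,048,000 − ¥0 = ¥1,048,000
  ¥1,048,000 × 19% = ¥199,120

Mainline income levy:
  ¥63,000 × 7% = ¥4,410
  ¥223,000 × 21% = ¥46,830
  ¥477,000 × 30% = ¥143,100
  → ¥194,340

¥199,120 > ¥194,340, so the tentative minimum tax is the binding amount.

¥199,120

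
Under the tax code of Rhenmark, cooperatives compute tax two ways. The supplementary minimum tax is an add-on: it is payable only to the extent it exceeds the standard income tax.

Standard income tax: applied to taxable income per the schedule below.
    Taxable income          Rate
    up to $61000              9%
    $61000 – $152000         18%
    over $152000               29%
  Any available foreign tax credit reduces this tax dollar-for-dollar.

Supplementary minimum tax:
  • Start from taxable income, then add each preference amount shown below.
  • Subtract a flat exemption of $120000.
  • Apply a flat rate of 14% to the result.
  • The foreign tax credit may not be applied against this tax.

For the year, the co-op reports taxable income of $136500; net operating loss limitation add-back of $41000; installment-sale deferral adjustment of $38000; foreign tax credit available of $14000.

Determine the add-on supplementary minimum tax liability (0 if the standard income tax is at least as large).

$8290

Standard income tax:
  $61000 × 9% = $5490
  $75500 × 18% = $13590
  → $19080
  Less foreign tax credit $14000 → $5080

Supplementary minimum tax:
  Adjusted income: $136500 + $41000 + $38000 = $215500
  Less exemption $120000 → base $95500
  $95500 × 14% = $13370

Excess of supplementary minimum tax over standard income tax: $13370 − $5080 = $8290.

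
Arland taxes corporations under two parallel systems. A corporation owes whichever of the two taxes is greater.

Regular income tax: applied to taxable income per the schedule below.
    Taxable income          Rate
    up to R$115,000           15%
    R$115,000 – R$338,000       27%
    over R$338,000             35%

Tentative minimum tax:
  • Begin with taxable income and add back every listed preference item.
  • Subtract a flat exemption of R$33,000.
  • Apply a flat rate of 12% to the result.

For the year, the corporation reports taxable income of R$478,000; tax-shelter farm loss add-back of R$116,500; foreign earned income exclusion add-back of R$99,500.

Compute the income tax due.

R$126,460

Tentative minimum tax:
  Adjusted income: R$478,000 + R$116,500 + R$99,500 = R$694,000
  Less exemption R$33,000 → base R$661,000
  R$661,000 × 12% = R$79,320

Regular income tax:
  R$115,000 × 15% = R$17,250
  R$223,000 × 27% = R$60,210
  R$140,000 × 35% = R$49,000
  → R$126,460

R$126,460 > R$79,320, so the regular income tax governs.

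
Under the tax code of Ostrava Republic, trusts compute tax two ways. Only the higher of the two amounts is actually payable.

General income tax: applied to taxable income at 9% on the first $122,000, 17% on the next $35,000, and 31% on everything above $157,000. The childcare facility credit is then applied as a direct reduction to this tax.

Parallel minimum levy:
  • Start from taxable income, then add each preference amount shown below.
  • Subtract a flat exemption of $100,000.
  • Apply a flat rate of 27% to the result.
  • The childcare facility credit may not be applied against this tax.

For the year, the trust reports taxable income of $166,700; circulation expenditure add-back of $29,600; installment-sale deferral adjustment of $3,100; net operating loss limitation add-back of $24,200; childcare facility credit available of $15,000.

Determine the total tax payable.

$33,372

Parallel minimum levy:
  Adjusted income: $166,700 + $29,600 + $3,100 + $24,200 = $223,600
  Less exemption $100,000 → base $123,600
  $123,600 × 27% = $33,372

General income tax:
  $122,000 × 9% = $10,980
  $35,000 × 17% = $5,950
  $9,700 × 31% = $3,007
  → $19,937
  Less childcare facility credit $15,000 → $4,937

$33,372 > $4,937, so the parallel minimum levy is the binding amount.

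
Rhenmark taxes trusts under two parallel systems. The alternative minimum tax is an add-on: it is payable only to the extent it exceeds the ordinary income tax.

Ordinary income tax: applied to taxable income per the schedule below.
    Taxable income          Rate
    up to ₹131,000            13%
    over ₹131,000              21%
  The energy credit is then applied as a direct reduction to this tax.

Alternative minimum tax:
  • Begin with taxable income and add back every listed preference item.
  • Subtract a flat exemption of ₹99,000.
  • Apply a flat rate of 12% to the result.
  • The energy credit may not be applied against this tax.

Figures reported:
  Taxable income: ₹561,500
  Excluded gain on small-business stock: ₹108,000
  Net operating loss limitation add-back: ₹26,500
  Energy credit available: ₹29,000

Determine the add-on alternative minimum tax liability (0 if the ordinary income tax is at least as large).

Ordinary income tax:
  ₹131,000 × 13% = ₹17,030
  ₹430,500 × 21% = ₹90,405
  → ₹107,435
  Less energy credit ₹29,000 → ₹78,435

Alternative minimum tax:
  Adjusted income: ₹561,500 + ₹108,000 + ₹26,500 = ₹696,000
  Less exemption ₹99,000 → base ₹597,000
  ₹597,000 × 12% = ₹71,640

₹71,640 ≤ ₹78,435, so no add-on is due.

₹0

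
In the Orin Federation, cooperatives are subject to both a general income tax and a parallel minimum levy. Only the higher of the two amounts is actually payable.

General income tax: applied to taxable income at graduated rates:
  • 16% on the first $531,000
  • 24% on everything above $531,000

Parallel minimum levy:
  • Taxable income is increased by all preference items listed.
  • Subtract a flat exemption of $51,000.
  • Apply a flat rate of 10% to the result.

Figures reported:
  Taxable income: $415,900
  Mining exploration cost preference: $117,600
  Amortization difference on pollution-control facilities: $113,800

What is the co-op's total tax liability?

Parallel minimum levy:
  Adjusted income: $415,900 + $117,600 + $113,800 = $647,300
  Less exemption $51,000 → base $596,300
  $596,300 × 10% = $59,630

General income tax:
  $415,900 × 16% = $66,544

$66,544 > $59,630, so the general income tax governs.

$66,544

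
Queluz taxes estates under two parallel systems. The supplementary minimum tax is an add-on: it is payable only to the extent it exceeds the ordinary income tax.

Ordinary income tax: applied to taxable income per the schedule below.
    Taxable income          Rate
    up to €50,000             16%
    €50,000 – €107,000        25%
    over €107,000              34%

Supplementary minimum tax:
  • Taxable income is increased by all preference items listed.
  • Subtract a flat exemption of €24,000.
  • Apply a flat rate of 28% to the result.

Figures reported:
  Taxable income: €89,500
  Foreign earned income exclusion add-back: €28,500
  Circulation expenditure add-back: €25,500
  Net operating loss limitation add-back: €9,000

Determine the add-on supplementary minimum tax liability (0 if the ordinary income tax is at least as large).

Ordinary income tax:
  €50,000 × 16% = €8,000
  €39,500 × 25% = €9,875
  → €17,875

Supplementary minimum tax:
  Adjusted income: €89,500 + €28,500 + €25,500 + €9,000 = €152,500
  Less exemption €24,000 → base €128,500
  €128,500 × 28% = €35,980

Excess of supplementary minimum tax over ordinary income tax: €35,980 − €17,875 = €18,105.

€18,105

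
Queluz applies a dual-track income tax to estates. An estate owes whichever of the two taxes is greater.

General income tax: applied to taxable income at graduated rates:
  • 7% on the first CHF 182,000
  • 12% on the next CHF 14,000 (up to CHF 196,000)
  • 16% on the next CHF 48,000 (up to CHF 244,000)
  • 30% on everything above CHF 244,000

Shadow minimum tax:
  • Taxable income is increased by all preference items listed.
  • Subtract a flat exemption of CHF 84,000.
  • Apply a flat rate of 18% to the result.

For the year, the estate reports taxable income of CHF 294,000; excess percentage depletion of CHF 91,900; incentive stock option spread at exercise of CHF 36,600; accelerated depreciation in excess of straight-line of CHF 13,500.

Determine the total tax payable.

CHF 63,360

General income tax:
  CHF 182,000 × 7% = CHF 12,740
  CHF 14,000 × 12% = CHF 1,680
  CHF 48,000 × 16% = CHF 7,680
  CHF 50,000 × 30% = CHF 15,000
  → CHF 37,100

Shadow minimum tax:
  Adjusted income: CHF 294,000 + CHF 91,900 + CHF 36,600 + CHF 13,500 = CHF 436,000
  Less exemption CHF 84,000 → base CHF 352,000
  CHF 352,000 × 18% = CHF 63,360

CHF 63,360 > CHF 37,100, so the shadow minimum tax is the binding amount.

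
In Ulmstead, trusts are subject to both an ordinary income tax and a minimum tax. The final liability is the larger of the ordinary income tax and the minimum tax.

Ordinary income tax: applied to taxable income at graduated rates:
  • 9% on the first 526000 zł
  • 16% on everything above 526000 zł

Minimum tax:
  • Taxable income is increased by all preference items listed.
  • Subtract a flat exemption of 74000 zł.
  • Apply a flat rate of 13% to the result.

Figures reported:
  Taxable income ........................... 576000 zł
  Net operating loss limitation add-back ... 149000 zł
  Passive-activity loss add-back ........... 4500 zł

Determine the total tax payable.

85215 zł

Minimum tax:
  Adjusted income: 576000 zł + 149000 zł + 4500 zł = 729500 zł
  Less exemption 74000 zł → base 655500 zł
  655500 zł × 13% = 85215 zł

Ordinary income tax:
  526000 zł × 9% = 47340 zł
  50000 zł × 16% = 8000 zł
  → 55340 zł

85215 zł > 55340 zł, so the minimum tax is the binding amount.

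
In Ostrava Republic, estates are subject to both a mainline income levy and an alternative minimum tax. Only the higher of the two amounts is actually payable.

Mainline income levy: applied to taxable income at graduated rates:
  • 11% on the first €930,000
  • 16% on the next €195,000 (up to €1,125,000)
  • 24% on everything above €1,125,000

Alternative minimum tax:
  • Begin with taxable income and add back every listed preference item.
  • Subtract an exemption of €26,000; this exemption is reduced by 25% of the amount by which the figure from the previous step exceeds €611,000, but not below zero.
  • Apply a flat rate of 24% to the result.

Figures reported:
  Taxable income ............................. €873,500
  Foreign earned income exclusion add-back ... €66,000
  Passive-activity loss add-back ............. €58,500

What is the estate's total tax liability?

€239,520

Alternative minimum tax:
  Adjusted income: €873,500 + €66,000 + €58,500 = €998,000
  Exemption: 25% × (€998,000 − €611,000) = €96,750 ≥ €26,000, so the exemption is fully phased out
  Base: €998,000 − €0 = €998,000
  €998,000 × 24% = €239,520

Mainline income levy:
  €873,500 × 11% = €96,085

€239,520 > €96,085, so the alternative minimum tax is the binding amount.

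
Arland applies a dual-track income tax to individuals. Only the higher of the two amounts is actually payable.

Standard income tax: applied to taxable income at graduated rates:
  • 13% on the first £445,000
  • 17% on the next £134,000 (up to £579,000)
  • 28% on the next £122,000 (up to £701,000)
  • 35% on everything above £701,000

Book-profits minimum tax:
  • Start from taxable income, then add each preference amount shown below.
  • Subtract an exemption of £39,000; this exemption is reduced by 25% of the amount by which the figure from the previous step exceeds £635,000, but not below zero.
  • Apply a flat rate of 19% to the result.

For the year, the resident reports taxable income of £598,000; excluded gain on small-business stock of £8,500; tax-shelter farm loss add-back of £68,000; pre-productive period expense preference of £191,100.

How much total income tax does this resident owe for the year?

£164,464

Book-profits minimum tax:
  Adjusted income: £598,000 + £8,500 + £68,000 + £191,100 = £865,600
  Exemption: 25% × (£865,600 − £635,000) = £57,650 ≥ £39,000, so the exemption is fully phased out
  Base: £865,600 − £0 = £865,600
  £865,600 × 19% = £164,464

Standard income tax:
  £445,000 × 13% = £57,850
  £134,000 × 17% = £22,780
  £19,000 × 28% = £5,320
  → £85,950

£164,464 > £85,950, so the book-profits minimum tax is the binding amount.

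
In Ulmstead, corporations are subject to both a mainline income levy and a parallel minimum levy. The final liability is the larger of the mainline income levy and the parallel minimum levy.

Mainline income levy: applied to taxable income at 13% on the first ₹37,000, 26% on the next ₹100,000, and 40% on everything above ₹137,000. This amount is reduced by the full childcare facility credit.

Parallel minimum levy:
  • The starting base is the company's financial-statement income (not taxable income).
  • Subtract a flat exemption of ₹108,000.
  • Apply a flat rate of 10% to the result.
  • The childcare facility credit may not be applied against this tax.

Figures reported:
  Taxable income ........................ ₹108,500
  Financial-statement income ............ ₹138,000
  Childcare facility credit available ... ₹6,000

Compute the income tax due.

₹17,400

Mainline income levy:
  ₹37,000 × 13% = ₹4,810
  ₹71,500 × 26% = ₹18,590
  → ₹23,400
  Less childcare facility credit ₹6,000 → ₹17,400

Parallel minimum levy:
  Base (financial-statement income): ₹138,000
  Less exemption ₹108,000 → base ₹30,000
  ₹30,000 × 10% = ₹3,000

₹17,400 > ₹3,000, so the mainline income levy governs.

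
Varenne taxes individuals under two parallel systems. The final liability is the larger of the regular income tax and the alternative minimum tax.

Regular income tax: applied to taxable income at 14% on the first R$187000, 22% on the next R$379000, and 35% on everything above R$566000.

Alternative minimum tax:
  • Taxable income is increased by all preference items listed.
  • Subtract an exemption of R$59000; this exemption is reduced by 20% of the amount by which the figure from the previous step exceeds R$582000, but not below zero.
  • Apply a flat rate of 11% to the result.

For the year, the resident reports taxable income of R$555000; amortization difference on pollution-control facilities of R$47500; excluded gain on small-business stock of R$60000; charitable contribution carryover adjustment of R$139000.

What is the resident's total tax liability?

R$107140

Alternative minimum tax:
  Adjusted income: R$555000 + R$47500 + R$60000 + R$139000 = R$801500
  Exemption: R$59000 − 20% × (R$801500 − R$582000) = R$59000 − R$43900 = R$15100
  Base: R$801500 − R$15100 = R$786400
  R$786400 × 11% = R$86504

Regular income tax:
  R$187000 × 14% = R$26180
  R$368000 × 22% = R$80960
  → R$107140

R$107140 > R$86504, so the regular income tax governs.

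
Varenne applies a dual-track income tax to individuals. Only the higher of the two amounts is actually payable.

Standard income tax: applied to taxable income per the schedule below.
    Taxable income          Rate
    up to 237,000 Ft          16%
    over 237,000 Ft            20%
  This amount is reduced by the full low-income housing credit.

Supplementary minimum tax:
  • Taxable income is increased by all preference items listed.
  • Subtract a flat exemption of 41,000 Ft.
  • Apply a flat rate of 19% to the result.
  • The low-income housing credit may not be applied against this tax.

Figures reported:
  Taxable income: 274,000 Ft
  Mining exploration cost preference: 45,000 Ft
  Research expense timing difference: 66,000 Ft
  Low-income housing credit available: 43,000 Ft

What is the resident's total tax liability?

Supplementary minimum tax:
  Adjusted income: 274,000 Ft + 45,000 Ft + 66,000 Ft = 385,000 Ft
  Less exemption 41,000 Ft → base 344,000 Ft
  344,000 Ft × 19% = 65,360 Ft

Standard income tax:
  237,000 Ft × 16% = 37,920 Ft
  37,000 Ft × 20% = 7,400 Ft
  → 45,320 Ft
  Less low-income housing credit 43,000 Ft → 2,320 Ft

65,360 Ft > 2,320 Ft, so the supplementary minimum tax is the binding amount.

65,360 Ft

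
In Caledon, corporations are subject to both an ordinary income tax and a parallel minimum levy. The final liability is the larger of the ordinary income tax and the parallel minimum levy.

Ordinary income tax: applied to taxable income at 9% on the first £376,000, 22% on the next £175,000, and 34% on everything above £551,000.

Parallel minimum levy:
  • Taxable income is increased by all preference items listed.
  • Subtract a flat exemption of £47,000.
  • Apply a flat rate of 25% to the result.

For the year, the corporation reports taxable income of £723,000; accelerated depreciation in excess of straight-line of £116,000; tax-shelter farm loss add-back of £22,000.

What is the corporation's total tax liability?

Parallel minimum levy:
  Adjusted income: £723,000 + £116,000 + £22,000 = £861,000
  Less exemption £47,000 → base £814,000
  £814,000 × 25% = £203,500

Ordinary income tax:
  £376,000 × 9% = £33,840
  £175,000 × 22% = £38,500
  £172,000 × 34% = £58,480
  → £130,820

£203,500 > £130,820, so the parallel minimum levy is the binding amount.

£203,500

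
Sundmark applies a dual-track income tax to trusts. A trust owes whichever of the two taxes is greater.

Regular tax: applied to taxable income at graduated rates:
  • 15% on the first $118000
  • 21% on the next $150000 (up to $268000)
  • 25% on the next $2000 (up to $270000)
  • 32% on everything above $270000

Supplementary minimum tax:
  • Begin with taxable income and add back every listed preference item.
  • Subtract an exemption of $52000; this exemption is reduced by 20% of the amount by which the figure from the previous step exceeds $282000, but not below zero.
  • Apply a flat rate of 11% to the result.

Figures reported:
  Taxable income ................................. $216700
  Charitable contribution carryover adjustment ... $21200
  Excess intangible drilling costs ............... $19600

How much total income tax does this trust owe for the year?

Regular tax:
  $118000 × 15% = $17700
  $98700 × 21% = $20727
  → $38427

Supplementary minimum tax:
  Adjusted income: $216700 + $21200 + $19600 = $257500
  Exemption: $257500 ≤ $282000, so full $52000 applies
  Base: $257500 − $52000 = $205500
  $205500 × 11% = $22605

$38427 > $22605, so the regular tax governs.

$38427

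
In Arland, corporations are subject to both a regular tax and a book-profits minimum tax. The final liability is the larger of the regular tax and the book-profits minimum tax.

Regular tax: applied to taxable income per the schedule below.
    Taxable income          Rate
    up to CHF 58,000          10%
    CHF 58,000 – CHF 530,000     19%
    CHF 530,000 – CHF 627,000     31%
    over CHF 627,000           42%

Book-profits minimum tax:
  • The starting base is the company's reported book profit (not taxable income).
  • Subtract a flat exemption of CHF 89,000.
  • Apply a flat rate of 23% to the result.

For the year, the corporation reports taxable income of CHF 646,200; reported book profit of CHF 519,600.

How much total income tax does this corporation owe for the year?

Regular tax:
  CHF 58,000 × 10% = CHF 5,800
  CHF 472,000 × 19% = CHF 89,680
  CHF 97,000 × 31% = CHF 30,070
  CHF 19,200 × 42% = CHF 8,064
  → CHF 133,614

Book-profits minimum tax:
  Base (reported book profit): CHF 519,600
  Less exemption CHF 89,000 → base CHF 430,600
  CHF 430,600 × 23% = CHF 99,038

CHF 133,614 > CHF 99,038, so the regular tax governs.

CHF 133,614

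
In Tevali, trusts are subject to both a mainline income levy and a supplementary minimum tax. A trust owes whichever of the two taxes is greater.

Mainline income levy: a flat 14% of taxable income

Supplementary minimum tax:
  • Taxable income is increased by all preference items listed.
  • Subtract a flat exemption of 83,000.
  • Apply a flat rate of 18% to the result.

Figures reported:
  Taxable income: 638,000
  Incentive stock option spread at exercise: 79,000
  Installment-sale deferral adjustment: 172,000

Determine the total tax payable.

Supplementary minimum tax:
  Adjusted income: 638,000 + 79,000 + 172,000 = 889,000
  Less exemption 83,000 → base 806,000
  806,000 × 18% = 145,080

Mainline income levy:
  638,000 × 14% = 89,320

145,080 > 89,320, so the supplementary minimum tax is the binding amount.

145,080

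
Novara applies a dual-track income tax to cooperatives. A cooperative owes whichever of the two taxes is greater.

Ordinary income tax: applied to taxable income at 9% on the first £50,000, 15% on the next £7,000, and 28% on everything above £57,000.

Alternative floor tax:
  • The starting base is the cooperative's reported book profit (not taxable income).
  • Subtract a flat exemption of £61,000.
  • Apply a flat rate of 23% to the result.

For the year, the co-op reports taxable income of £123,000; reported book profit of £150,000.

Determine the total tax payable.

Ordinary income tax:
  £50,000 × 9% = £4,500
  £7,000 × 15% = £1,050
  £66,000 × 28% = £18,480
  → £24,030

Alternative floor tax:
  Base (reported book profit): £150,000
  Less exemption £61,000 → base £89,000
  £89,000 × 23% = £20,470

£24,030 > £20,470, so the ordinary income tax governs.

£24,030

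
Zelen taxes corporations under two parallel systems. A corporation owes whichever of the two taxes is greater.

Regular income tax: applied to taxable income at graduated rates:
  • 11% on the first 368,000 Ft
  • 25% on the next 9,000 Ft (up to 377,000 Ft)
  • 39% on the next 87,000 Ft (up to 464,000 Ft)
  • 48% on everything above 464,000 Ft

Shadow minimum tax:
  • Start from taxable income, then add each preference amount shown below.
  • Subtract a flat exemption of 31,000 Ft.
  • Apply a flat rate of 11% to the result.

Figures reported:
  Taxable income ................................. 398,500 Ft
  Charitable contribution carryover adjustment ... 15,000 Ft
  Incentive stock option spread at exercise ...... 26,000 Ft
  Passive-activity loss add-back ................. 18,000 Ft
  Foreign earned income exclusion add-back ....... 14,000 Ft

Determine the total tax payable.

Shadow minimum tax:
  Adjusted income: 398,500 Ft + 15,000 Ft + 26,000 Ft + 18,000 Ft + 14,000 Ft = 471,500 Ft
  Less exemption 31,000 Ft → base 440,500 Ft
  440,500 Ft × 11% = 48,455 Ft

Regular income tax:
  368,000 Ft × 11% = 40,480 Ft
  9,000 Ft × 25% = 2,250 Ft
  21,500 Ft × 39% = 8,385 Ft
  → 51,115 Ft

51,115 Ft > 48,455 Ft, so the regular income tax governs.

51,115 Ft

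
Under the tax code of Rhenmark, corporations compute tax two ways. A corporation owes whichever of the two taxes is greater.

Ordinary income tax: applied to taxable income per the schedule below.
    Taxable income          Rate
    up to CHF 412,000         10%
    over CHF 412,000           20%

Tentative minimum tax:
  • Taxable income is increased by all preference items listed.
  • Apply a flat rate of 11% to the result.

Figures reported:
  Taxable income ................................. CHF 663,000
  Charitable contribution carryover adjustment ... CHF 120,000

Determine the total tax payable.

Tentative minimum tax:
  Adjusted income: CHF 663,000 + CHF 120,000 = CHF 783,000
  CHF 783,000 × 11% = CHF 86,130

Ordinary income tax:
  CHF 412,000 × 10% = CHF 41,200
  CHF 251,000 × 20% = CHF 50,200
  → CHF 91,400

CHF 91,400 > CHF 86,130, so the ordinary income tax governs.

CHF 91,400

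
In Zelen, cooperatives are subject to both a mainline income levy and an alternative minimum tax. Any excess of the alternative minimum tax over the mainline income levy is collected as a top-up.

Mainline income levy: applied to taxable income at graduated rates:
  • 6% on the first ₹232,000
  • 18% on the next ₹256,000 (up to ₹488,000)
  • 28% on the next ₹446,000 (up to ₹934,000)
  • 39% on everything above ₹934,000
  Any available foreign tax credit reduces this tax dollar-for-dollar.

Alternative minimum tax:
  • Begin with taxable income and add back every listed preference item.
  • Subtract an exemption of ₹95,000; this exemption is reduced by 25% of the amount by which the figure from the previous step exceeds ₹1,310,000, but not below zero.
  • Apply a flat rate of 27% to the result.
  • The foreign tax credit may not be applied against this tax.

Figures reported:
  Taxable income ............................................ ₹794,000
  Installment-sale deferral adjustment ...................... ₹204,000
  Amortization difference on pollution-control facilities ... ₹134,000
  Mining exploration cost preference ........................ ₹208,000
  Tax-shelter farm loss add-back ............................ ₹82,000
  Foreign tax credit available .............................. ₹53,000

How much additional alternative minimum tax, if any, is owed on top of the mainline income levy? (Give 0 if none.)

Alternative minimum tax:
  Adjusted income: ₹794,000 + ₹204,000 + ₹134,000 + ₹208,000 + ₹82,000 = ₹1,422,000
  Exemption: ₹95,000 − 25% × (₹1,422,000 − ₹1,310,000) = ₹95,000 − ₹28,000 = ₹67,000
  Base: ₹1,422,000 − ₹67,000 = ₹1,355,000
  ₹1,355,000 × 27% = ₹365,850

Mainline income levy:
  ₹232,000 × 6% = ₹13,920
  ₹256,000 × 18% = ₹46,080
  ₹306,000 × 28% = ₹85,680
  → ₹145,680
  Less foreign tax credit ₹53,000 → ₹92,680

Excess of alternative minimum tax over mainline income levy: ₹365,850 − ₹92,680 = ₹273,170.

₹273,170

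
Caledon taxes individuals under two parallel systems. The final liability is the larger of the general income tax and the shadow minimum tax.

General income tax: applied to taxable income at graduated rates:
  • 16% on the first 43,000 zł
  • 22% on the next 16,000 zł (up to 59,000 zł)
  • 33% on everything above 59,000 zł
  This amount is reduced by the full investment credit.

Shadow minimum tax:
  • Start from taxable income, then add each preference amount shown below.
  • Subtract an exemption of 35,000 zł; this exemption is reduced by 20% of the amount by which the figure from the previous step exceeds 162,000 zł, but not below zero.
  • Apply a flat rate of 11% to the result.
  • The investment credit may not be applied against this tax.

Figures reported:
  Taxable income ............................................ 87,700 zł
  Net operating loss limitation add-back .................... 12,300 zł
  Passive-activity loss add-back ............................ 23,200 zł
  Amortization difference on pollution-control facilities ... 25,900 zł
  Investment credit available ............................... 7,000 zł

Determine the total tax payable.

General income tax:
  43,000 zł × 16% = 6,880 zł
  16,000 zł × 22% = 3,520 zł
  28,700 zł × 33% = 9,471 zł
  → 19,871 zł
  Less investment credit 7,000 zł → 12,871 zł

Shadow minimum tax:
  Adjusted income: 87,700 zł + 12,300 zł + 23,200 zł + 25,900 zł = 149,100 zł
  Exemption: 149,100 zł ≤ 162,000 zł, so full 35,000 zł applies
  Base: 149,100 zł − 35,000 zł = 114,100 zł
  114,100 zł × 11% = 12,551 zł

12,871 zł > 12,551 zł, so the general income tax governs.

12,871 zł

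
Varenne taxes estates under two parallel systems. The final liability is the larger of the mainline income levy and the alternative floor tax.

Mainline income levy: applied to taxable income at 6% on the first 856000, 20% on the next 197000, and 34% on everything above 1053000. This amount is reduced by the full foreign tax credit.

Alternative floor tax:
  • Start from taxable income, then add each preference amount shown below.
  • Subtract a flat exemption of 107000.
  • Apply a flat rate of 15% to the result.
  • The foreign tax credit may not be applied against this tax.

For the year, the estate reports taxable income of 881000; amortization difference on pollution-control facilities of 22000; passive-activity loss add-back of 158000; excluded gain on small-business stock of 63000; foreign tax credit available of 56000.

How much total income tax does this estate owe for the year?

152550

Alternative floor tax:
  Adjusted income: 881000 + 22000 + 158000 + 63000 = 1124000
  Less exemption 107000 → base 1017000
  1017000 × 15% = 152550

Mainline income levy:
  856000 × 6% = 51360
  25000 × 20% = 5000
  → 56360
  Less foreign tax credit 56000 → 360

152550 > 360, so the alternative floor tax is the binding amount.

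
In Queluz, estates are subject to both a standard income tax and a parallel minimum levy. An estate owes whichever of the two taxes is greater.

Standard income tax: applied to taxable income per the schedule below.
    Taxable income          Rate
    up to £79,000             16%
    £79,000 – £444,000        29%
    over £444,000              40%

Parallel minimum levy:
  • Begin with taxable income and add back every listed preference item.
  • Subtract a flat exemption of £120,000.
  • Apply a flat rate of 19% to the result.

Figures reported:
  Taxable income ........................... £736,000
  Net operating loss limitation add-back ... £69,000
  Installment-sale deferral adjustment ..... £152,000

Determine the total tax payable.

£235,290

Standard income tax:
  £79,000 × 16% = £12,640
  £365,000 × 29% = £105,850
  £292,000 × 40% = £116,800
  → £235,290

Parallel minimum levy:
  Adjusted income: £736,000 + £69,000 + £152,000 = £957,000
  Less exemption £120,000 → base £837,000
  £837,000 × 19% = £159,030

£235,290 > £159,030, so the standard income tax governs.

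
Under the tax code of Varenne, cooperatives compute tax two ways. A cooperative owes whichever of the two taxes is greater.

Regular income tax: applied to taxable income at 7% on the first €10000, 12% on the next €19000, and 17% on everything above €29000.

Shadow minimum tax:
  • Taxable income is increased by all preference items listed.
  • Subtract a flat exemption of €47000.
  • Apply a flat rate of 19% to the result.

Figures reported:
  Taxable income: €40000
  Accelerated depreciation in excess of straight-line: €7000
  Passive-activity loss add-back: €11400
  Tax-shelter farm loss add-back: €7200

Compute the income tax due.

Regular income tax:
  €10000 × 7% = €700
  €19000 × 12% = €2280
  €11000 × 17% = €1870
  → €4850

Shadow minimum tax:
  Adjusted income: €40000 + €7000 + €11400 + €7200 = €65600
  Less exemption €47000 → base €18600
  €18600 × 19% = €3534

€4850 > €3534, so the regular income tax governs.

€4850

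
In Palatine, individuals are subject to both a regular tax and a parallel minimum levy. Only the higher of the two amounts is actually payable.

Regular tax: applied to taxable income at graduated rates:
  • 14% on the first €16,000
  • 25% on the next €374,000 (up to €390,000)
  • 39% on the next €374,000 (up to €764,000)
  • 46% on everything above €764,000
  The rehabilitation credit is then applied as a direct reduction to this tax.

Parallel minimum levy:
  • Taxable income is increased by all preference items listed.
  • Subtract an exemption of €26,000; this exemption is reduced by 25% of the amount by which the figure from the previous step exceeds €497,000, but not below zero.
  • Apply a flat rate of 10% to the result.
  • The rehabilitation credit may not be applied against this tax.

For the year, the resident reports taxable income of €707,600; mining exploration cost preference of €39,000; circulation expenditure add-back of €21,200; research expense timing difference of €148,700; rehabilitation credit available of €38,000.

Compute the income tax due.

Regular tax:
  €16,000 × 14% = €2,240
  €374,000 × 25% = €93,500
  €317,600 × 39% = €123,864
  → €219,604
  Less rehabilitation credit €38,000 → €181,604

Parallel minimum levy:
  Adjusted income: €707,600 + €39,000 + €21,200 + €148,700 = €916,500
  Exemption: 25% × (€916,500 − €497,000) = €104,875 ≥ €26,000, so the exemption is fully phased out
  Base: €916,500 − €0 = €916,500
  €916,500 × 10% = €91,650

€181,604 > €91,650, so the regular tax governs.

€181,604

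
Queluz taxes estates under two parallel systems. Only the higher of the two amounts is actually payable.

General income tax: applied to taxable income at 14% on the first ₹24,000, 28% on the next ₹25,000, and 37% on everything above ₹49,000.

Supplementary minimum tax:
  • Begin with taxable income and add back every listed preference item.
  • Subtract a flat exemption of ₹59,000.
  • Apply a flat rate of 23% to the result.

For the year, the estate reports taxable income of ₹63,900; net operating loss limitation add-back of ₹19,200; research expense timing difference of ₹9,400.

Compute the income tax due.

General income tax:
  ₹24,000 × 14% = ₹3,360
  ₹25,000 × 28% = ₹7,000
  ₹14,900 × 37% = ₹5,513
  → ₹15,873

Supplementary minimum tax:
  Adjusted income: ₹63,900 + ₹19,200 + ₹9,400 = ₹92,500
  Less exemption ₹59,000 → base ₹33,500
  ₹33,500 × 23% = ₹7,705

₹15,873 > ₹7,705, so the general income tax governs.

₹15,873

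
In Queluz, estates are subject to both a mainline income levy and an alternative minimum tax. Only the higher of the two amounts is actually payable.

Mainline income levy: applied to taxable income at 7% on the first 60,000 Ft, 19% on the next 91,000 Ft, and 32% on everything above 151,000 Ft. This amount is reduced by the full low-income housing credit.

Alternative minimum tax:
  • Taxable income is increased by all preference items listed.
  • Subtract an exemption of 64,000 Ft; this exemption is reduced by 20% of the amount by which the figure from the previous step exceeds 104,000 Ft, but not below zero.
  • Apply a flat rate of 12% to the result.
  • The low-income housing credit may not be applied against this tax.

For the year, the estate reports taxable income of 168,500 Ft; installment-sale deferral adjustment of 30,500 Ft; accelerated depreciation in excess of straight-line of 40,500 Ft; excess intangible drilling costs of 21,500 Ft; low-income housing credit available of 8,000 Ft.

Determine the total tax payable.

Mainline income levy:
  60,000 Ft × 7% = 4,200 Ft
  91,000 Ft × 19% = 17,290 Ft
  17,500 Ft × 32% = 5,600 Ft
  → 27,090 Ft
  Less low-income housing credit 8,000 Ft → 19,090 Ft

Alternative minimum tax:
  Adjusted income: 168,500 Ft + 30,500 Ft + 40,500 Ft + 21,500 Ft = 261,000 Ft
  Exemption: 64,000 Ft − 20% × (261,000 Ft − 104,000 Ft) = 64,000 Ft − 31,400 Ft = 32,600 Ft
  Base: 261,000 Ft − 32,600 Ft = 228,400 Ft
  228,400 Ft × 12% = 27,408 Ft

27,408 Ft > 19,090 Ft, so the alternative minimum tax is the binding amount.

27,408 Ft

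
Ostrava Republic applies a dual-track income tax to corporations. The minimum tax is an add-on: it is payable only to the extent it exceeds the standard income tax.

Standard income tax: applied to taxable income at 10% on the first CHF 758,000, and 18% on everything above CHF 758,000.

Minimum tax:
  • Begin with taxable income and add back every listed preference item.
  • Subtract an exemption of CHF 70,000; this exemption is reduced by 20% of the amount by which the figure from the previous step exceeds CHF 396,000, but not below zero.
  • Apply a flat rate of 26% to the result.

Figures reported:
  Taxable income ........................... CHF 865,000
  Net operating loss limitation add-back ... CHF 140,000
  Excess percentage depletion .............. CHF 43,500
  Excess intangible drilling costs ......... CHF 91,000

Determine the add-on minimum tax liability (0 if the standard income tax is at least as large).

Minimum tax:
  Adjusted income: CHF 865,000 + CHF 140,000 + CHF 43,500 + CHF 91,000 = CHF 1,139,500
  Exemption: 20% × (CHF 1,139,500 − CHF 396,000) = CHF 148,700 ≥ CHF 70,000, so the exemption is fully phased out
  Base: CHF 1,139,500 − CHF 0 = CHF 1,139,500
  CHF 1,139,500 × 26% = CHF 296,270

Standard income tax:
  CHF 758,000 × 10% = CHF 75,800
  CHF 107,000 × 18% = CHF 19,260
  → CHF 95,060

Excess of minimum tax over standard income tax: CHF 296,270 − CHF 95,060 = CHF 201,210.

CHF 201,210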